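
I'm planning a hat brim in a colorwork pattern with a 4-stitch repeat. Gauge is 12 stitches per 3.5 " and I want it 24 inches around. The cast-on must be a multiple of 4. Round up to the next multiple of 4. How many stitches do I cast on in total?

12 / 3.5 = 3.429 sts per inch.
24 × 3.429 = 82.29 sts.
Next multiple of 4: 84.

CO 84 sts.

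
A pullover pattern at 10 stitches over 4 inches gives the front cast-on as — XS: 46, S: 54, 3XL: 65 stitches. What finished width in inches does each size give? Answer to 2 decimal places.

XS 18.40 inches; S 21.60 inches; 3XL 26.00 inches.

10/4 = 2.5 sts per in.
XS: 46 / 2.5 = 18.400 → 18.40 in.
S: 54 / 2.5 = 21.600 → 21.60 in.
3XL: 65 / 2.5 = 26.000 → 26.00 in.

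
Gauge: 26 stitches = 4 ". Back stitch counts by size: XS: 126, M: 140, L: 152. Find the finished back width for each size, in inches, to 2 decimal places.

XS 19.38 inches; M 21.54 inches; L 23.38 inches.

26/4 = 6.5 sts per in.
XS: 126 / 6.5 = 19.385 → 19.38 in.
M: 140 / 6.5 = 21.538 → 21.54 in.
L: 152 / 6.5 = 23.385 → 23.38 in.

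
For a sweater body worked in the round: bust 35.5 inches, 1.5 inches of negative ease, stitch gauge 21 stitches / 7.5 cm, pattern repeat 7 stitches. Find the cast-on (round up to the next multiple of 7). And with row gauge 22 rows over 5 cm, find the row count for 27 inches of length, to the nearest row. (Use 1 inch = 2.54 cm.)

Finished = 35.5 − 1.5 = 34 inches.
34 inches × 2.54 = 86.36 cm.
21/7.5 = 2.8 sts per cm; 86.36 × 2.8 = 241.81 sts.
Next multiple of 7 → 245.
27 inches = 68.58 cm; × 4.4 = 301.75 → 302 rows.

Cast on 245 stitches; work 302 rows.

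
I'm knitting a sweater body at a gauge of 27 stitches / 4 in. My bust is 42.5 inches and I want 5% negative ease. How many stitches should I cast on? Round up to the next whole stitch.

Finished = 42.5 × 0.95 = 40.38 in.
27 / 4 = 6.75 sts per inch.
40.38 × 6.75 = 272.53 sts.
→ 273 sts.

CO 273 sts.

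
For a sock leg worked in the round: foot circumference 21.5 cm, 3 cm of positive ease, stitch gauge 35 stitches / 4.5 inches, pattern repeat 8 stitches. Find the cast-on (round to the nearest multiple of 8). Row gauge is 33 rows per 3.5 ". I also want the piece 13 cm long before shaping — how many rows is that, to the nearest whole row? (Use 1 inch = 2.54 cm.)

Cast on 72 stitches; work 48 rows.

Finished = 21.5 + 3 = 24.5 cm.
24.5 cm × 1/2.54 = 9.65 inches.
35/4.5 = 7.778 sts per in; 9.65 × 7.778 = 75.02 sts.
Nearest multiple of 8 → 72.
13 cm = 5.12 inches; × 9.429 = 48.26 → 48 rows.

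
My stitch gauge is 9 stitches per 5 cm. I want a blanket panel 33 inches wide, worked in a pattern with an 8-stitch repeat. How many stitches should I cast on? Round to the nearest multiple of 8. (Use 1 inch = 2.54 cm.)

33 in = 33 × 2.54 = 83.82 cm.
9 / 5 = 1.8 sts/cm.
83.82 × 1.8 = 150.88 sts.
→ 152.

Cast on 152 stitches.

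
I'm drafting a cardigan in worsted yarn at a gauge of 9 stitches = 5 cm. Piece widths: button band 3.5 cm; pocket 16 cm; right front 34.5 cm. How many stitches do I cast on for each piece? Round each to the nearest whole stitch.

button band 6; pocket 29; right front 62.

Rate = 9/5 = 1.8 sts per cm.
button band: 3.5 × 1.8 = 6.30 → 6.
pocket: 16 × 1.8 = 28.80 → 29.
right front: 34.5 × 1.8 = 62.10 → 62.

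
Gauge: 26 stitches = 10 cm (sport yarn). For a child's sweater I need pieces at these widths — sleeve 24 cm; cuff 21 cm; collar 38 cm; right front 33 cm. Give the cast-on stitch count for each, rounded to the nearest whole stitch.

sleeve 62; cuff 55; collar 99; right front 86.

Rate = 26/10 = 2.6 sts per cm.
sleeve: 24 × 2.6 = 62.40 → 62.
cuff: 21 × 2.6 = 54.60 → 55.
collar: 38 × 2.6 = 98.80 → 99.
right front: 33 × 2.6 = 85.80 → 86.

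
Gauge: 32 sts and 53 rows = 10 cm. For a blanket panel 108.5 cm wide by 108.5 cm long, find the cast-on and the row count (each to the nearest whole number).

Cast on 347 stitches and work 575 rows.

Stitch gauge = 32/10 = 3.2 sts/cm; 108.5 × 3.2 = 347.20 → 347 sts.
Row gauge = 53/10 = 5.3 rows/cm; 108.5 × 5.3 = 575.05 → 575 rows.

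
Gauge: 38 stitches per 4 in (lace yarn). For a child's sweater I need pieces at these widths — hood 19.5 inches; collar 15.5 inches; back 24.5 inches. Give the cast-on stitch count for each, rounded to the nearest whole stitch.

hood 185; collar 147; back 233.

Rate = 38/4 = 9.5 sts per in.
hood: 19.5 × 9.5 = 185.25 → 185.
collar: 15.5 × 9.5 = 147.25 → 147.
back: 24.5 × 9.5 = 232.75 → 233.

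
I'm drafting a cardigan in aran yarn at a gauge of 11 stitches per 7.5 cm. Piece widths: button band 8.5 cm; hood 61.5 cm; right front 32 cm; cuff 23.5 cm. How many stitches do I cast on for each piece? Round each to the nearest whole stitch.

button band 12; hood 90; right front 47; cuff 34.

Rate = 11/7.5 = 1.467 sts per cm.
button band: 8.5 × 1.467 = 12.47 → 12.
hood: 61.5 × 1.467 = 90.20 → 90.
right front: 32 × 1.467 = 46.93 → 47.
cuff: 23.5 × 1.467 = 34.47 → 34.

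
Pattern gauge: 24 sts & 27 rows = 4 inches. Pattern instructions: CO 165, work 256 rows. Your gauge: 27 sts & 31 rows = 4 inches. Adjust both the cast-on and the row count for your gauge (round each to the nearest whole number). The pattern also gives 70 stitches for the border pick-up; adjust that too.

Stitches: 165 × 27/24 = 185.62 → 186.
Rows: 256 × 31/27 = 293.93 → 294.
border pick-up: 70 × 27/24 = 78.75 → 79.

Cast on 186 stitches; work 294 rows; border pick-up 79 stitches.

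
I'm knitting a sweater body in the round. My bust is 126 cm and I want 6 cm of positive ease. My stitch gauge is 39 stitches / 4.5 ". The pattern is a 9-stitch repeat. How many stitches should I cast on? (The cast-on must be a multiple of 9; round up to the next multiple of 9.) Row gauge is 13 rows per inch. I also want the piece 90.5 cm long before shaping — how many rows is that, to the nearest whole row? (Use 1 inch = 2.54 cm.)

Cast on 459 stitches; work 463 rows.

Finished = 126 + 6 = 132 cm.
132 cm × 1/2.54 = 51.97 inches.
39/4.5 = 8.667 sts per in; 51.97 × 8.667 = 450.39 sts.
Next multiple of 9 → 459.
90.5 cm = 35.63 inches; × 13 = 463.19 → 463 rows.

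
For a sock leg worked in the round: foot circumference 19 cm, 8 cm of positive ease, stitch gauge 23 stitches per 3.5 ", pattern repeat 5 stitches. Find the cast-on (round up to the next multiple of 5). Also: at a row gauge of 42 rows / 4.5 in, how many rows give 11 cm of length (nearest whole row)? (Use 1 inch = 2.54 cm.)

Cast on 70 stitches; work 40 rows.

Finished = 19 + 8 = 27 cm.
27 cm × 1/2.54 = 10.63 inches.
23/3.5 = 6.571 sts per in; 10.63 × 6.571 = 69.85 sts.
Next multiple of 5 → 70.
11 cm = 4.33 inches; × 9.333 = 40.42 → 40 rows.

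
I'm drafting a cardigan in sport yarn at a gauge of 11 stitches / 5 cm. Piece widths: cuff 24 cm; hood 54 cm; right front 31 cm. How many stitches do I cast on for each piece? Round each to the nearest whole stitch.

cuff 53; hood 119; right front 68.

Rate = 11/5 = 2.2 sts per cm.
cuff: 24 × 2.2 = 52.80 → 53.
hood: 54 × 2.2 = 118.80 → 119.
right front: 31 × 2.2 = 68.20 → 68.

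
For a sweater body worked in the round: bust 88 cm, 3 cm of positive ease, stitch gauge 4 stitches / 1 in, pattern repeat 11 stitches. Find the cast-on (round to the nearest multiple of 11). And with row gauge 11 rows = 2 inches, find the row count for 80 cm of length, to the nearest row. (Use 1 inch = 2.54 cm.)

Cast on 143 stitches; work 173 rows.

Finished = 88 + 3 = 91 cm.
91 cm × 1/2.54 = 35.83 inches.
4/1 = 4 sts per in; 35.83 × 4 = 143.31 sts.
Nearest multiple of 11 → 143.
80 cm = 31.50 inches; × 5.5 = 173.23 → 173 rows.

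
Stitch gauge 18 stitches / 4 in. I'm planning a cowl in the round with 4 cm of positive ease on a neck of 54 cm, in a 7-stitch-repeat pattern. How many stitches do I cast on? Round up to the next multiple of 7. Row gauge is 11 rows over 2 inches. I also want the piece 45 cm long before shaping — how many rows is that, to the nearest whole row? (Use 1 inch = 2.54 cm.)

Cast on 105 stitches; work 97 rows.

Finished = 54 + 4 = 58 cm.
58 cm × 1/2.54 = 22.83 inches.
18/4 = 4.5 sts per in; 22.83 × 4.5 = 102.76 sts.
Next multiple of 7 → 105.
45 cm = 17.72 inches; × 5.5 = 97.44 → 97 rows.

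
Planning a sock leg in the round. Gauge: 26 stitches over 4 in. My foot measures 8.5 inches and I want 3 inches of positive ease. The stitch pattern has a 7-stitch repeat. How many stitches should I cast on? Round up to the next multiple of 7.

77 stitches.

Finished = 8.5 + 3 = 11.5 inches.
26 / 4 = 6.5 sts/in.
11.5 × 6.5 = 74.75 sts.
Next multiple of 7: 77.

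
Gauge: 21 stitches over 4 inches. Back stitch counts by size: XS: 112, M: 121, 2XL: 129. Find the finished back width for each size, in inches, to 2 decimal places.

21/4 = 5.25 sts per in.
XS: 112 / 5.25 = 21.333 → 21.33 in.
M: 121 / 5.25 = 23.048 → 23.05 in.
2XL: 129 / 5.25 = 24.571 → 24.57 in.

XS 21.33 inches; M 23.05 inches; 2XL 24.57 inches.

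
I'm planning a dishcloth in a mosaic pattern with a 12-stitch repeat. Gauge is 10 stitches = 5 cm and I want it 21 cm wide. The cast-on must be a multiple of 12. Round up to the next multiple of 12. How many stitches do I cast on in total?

CO 48 sts.

10 / 5 = 2 sts per cm.
21 × 2 = 42.00 sts.
Next multiple of 12: 48.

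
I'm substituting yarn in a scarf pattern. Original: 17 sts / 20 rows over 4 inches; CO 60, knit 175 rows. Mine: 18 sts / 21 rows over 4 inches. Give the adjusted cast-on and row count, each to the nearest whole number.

Stitches: 60 × 18/17 = 63.53 → 64.
Rows: 175 × 21/20 = 183.75 → 184.

Cast on 64 stitches; work 184 rows.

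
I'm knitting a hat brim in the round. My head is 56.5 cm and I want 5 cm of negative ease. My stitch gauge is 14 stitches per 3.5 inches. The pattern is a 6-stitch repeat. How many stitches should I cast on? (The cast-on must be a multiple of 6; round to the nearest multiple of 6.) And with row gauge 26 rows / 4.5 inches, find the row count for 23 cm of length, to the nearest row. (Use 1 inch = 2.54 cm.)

Finished = 56.5 − 5 = 51.5 cm.
51.5 cm × 1/2.54 = 20.28 inches.
14/3.5 = 4 sts per in; 20.28 × 4 = 81.10 sts.
Nearest multiple of 6 → 84.
23 cm = 9.06 inches; × 5.778 = 52.32 → 52 rows.

Cast on 84 stitches; work 52 rows.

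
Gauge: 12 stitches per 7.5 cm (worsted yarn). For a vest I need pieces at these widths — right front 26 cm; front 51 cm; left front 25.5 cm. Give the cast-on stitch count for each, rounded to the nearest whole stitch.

right front 42; front 82; left front 41.

Rate = 12/7.5 = 1.6 sts per cm.
right front: 26 × 1.6 = 41.60 → 42.
front: 51 × 1.6 = 81.60 → 82.
left front: 25.5 × 1.6 = 40.80 → 41.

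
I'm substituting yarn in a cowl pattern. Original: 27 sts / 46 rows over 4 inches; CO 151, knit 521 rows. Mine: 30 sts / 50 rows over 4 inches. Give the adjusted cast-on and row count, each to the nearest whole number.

Cast on 168 stitches; work 566 rows.

Stitches: 151 × 30/27 = 167.78 → 168.
Rows: 521 × 50/46 = 566.30 → 566.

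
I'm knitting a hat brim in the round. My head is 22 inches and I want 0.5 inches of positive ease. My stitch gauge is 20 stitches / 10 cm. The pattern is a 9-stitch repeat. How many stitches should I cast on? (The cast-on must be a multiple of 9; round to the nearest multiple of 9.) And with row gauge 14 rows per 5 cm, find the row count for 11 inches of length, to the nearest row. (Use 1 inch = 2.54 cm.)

Cast on 117 stitches; work 78 rows.

Finished = 22 + 0.5 = 22.5 inches.
22.5 inches × 2.54 = 57.15 cm.
20/10 = 2 sts per cm; 57.15 × 2 = 114.30 sts.
Nearest multiple of 9 → 117.
11 inches = 27.94 cm; × 2.8 = 78.23 → 78 rows.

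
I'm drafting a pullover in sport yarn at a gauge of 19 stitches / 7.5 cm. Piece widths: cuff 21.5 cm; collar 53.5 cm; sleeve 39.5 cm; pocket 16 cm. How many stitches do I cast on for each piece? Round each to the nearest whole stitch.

Rate = 19/7.5 = 2.533 sts per cm.
cuff: 21.5 × 2.533 = 54.47 → 54.
collar: 53.5 × 2.533 = 135.53 → 136.
sleeve: 39.5 × 2.533 = 100.07 → 100.
pocket: 16 × 2.533 = 40.53 → 41.

cuff 54; collar 136; sleeve 100; pocket 41.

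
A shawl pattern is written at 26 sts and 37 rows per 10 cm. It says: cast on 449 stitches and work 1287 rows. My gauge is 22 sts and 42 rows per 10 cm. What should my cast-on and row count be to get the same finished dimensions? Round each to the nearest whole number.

Cast on 380 stitches; work 1461 rows.

Stitches: 449 × 22/26 = 379.92 → 380.
Rows: 1287 × 42/37 = 1460.92 → 1461.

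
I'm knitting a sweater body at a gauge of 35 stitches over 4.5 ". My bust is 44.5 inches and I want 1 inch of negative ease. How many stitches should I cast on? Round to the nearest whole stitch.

Finished = 44.5 − 1 = 43.5 in.
35 / 4.5 = 7.778 sts per inch.
43.50 × 7.778 = 338.33 sts.
→ 338 sts.

CO 338 sts.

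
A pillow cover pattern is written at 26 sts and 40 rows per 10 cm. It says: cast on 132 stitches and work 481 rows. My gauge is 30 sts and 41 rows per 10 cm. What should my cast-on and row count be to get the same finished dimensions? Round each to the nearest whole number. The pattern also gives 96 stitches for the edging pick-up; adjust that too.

Stitches: 132 × 30/26 = 152.31 → 152.
Rows: 481 × 41/40 = 493.02 → 493.
edging pick-up: 96 × 30/26 = 110.77 → 111.

Cast on 152 stitches; work 493 rows; edging pick-up 111 stitches.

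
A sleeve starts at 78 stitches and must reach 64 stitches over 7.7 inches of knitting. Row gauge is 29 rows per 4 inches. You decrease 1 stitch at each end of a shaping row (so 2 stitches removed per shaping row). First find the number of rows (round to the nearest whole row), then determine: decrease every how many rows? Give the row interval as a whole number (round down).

Decrease every 8th row.

Rows = 7.7 × 7.25 = 55.8 → 56 rows.
Stitches to remove: 14 → 7 shaping rows (at 2 st each).
56 / 7 = 8.00 → every 8 rows.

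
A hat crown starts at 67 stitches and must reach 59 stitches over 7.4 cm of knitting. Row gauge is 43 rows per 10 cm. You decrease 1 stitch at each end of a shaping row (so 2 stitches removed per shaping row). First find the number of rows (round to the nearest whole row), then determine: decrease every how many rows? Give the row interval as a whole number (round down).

Rows = 7.4 × 4.3 = 31.8 → 32 rows.
Stitches to remove: 8 → 4 shaping rows (at 2 st each).
32 / 4 = 8.00 → every 8 rows.

Decrease every 8th row.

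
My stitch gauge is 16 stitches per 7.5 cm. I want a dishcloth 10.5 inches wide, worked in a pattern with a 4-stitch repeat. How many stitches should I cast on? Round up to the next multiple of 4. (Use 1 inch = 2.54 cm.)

10.5 in = 10.5 × 2.54 = 26.67 cm.
16 / 7.5 = 2.133 sts/cm.
26.67 × 2.133 = 56.90 sts.
→ 60.

60 stitches.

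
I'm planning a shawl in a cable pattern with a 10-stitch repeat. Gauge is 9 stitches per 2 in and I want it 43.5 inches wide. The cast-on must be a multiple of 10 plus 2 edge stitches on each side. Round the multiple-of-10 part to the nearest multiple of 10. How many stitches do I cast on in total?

194 stitches.

9 / 2 = 4.5 sts per inch.
43.5 × 4.5 = 195.75 sts.
Less 4 edge sts → 191.75 for the repeat.
Nearest multiple of 10: 190.
Add back 4 edge sts → 194.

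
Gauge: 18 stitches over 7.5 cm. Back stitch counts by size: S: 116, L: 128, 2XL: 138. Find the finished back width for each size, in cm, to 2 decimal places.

18/7.5 = 2.4 sts per cm.
S: 116 / 2.4 = 48.333 → 48.33 cm.
L: 128 / 2.4 = 53.333 → 53.33 cm.
2XL: 138 / 2.4 = 57.500 → 57.50 cm.

S 48.33 cm; L 53.33 cm; 2XL 57.50 cm.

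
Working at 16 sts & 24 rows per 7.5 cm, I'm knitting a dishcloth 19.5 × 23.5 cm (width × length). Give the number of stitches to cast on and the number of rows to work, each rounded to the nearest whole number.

Cast on 42 stitches and work 75 rows.

Stitch gauge = 16/7.5 = 2.133 sts/cm; 19.5 × 2.133 = 41.60 → 42 sts.
Row gauge = 24/7.5 = 3.2 rows/cm; 23.5 × 3.2 = 75.20 → 75 rows.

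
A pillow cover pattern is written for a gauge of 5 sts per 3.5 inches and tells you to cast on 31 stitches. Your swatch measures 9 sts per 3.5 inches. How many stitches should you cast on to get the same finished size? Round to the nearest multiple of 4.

Cast on 56 stitches.

Scale factor = 9 / 5 = 1.800.
31 × 9 / 5 = 55.80 sts.
→ 56 sts.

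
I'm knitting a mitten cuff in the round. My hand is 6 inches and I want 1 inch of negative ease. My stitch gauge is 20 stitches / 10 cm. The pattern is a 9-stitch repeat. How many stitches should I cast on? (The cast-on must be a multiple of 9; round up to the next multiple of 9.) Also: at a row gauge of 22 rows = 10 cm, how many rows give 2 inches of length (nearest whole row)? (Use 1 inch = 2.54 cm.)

Finished = 6 − 1 = 5 inches.
5 inches × 2.54 = 12.70 cm.
20/10 = 2 sts per cm; 12.70 × 2 = 25.40 sts.
Next multiple of 9 → 27.
2 inches = 5.08 cm; × 2.2 = 11.18 → 11 rows.

Cast on 27 stitches; work 11 rows.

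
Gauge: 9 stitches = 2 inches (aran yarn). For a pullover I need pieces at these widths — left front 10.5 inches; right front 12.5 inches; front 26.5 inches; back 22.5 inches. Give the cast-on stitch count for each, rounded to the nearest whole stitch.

Rate = 9/2 = 4.5 sts per in.
left front: 10.5 × 4.5 = 47.25 → 47.
right front: 12.5 × 4.5 = 56.25 → 56.
front: 26.5 × 4.5 = 119.25 → 119.
back: 22.5 × 4.5 = 101.25 → 101.

left front 47; right front 56; front 119; back 101.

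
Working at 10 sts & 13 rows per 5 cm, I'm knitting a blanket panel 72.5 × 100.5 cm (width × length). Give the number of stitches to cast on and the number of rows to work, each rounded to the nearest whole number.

Cast on 145 stitches and work 261 rows.

Stitch gauge = 10/5 = 2 sts/cm; 72.5 × 2 = 145.00 → 145 sts.
Row gauge = 13/5 = 2.6 rows/cm; 100.5 × 2.6 = 261.30 → 261 rows.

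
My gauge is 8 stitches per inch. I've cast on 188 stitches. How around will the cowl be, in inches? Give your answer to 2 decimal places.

23.50 inches.

8 stitches / 1 inch = 8 stitches per inch.
188 / 8 = 23.500 inches.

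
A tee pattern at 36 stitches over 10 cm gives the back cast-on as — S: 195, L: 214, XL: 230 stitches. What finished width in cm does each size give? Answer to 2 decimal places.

S 54.17 cm; L 59.44 cm; XL 63.89 cm.

36/10 = 3.6 sts per cm.
S: 195 / 3.6 = 54.167 → 54.17 cm.
L: 214 / 3.6 = 59.444 → 59.44 cm.
XL: 230 / 3.6 = 63.889 → 63.89 cm.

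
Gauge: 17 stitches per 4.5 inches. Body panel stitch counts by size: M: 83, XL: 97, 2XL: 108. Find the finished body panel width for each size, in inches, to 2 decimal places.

M 21.97 inches; XL 25.68 inches; 2XL 28.59 inches.

17/4.5 = 3.778 sts per in.
M: 83 / 3.778 = 21.971 → 21.97 in.
XL: 97 / 3.778 = 25.676 → 25.68 in.
2XL: 108 / 3.778 = 28.588 → 28.59 in.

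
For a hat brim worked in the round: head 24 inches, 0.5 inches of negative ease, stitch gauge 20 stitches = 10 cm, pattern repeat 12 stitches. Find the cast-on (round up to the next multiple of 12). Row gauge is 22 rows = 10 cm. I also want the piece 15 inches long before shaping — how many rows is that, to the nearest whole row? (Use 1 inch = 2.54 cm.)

Finished = 24 − 0.5 = 23.5 inches.
23.5 inches × 2.54 = 59.69 cm.
20/10 = 2 sts per cm; 59.69 × 2 = 119.38 sts.
Next multiple of 12 → 120.
15 inches = 38.10 cm; × 2.2 = 83.82 → 84 rows.

Cast on 120 stitches; work 84 rows.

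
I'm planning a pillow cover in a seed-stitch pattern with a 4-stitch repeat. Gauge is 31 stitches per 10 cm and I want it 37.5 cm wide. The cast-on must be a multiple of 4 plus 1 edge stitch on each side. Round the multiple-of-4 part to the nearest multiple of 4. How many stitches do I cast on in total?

31 / 10 = 3.1 sts per cm.
37.5 × 3.1 = 116.25 sts.
Less 2 edge sts → 114.25 for the repeat.
Nearest multiple of 4: 116.
Add back 2 edge sts → 118.

Cast on 118 stitches.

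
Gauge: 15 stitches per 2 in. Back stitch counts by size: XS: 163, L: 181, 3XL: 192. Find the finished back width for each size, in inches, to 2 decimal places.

15/2 = 7.5 sts per in.
XS: 163 / 7.5 = 21.733 → 21.73 in.
L: 181 / 7.5 = 24.133 → 24.13 in.
3XL: 192 / 7.5 = 25.600 → 25.60 in.

XS 21.73 inches; L 24.13 inches; 3XL 25.60 inches.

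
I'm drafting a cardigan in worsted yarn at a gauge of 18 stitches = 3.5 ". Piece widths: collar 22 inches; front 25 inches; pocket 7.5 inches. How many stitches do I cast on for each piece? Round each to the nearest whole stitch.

collar 113; front 129; pocket 39.

Rate = 18/3.5 = 5.143 sts per in.
collar: 22 × 5.143 = 113.14 → 113.
front: 25 × 5.143 = 128.57 → 129.
pocket: 7.5 × 5.143 = 38.57 → 39.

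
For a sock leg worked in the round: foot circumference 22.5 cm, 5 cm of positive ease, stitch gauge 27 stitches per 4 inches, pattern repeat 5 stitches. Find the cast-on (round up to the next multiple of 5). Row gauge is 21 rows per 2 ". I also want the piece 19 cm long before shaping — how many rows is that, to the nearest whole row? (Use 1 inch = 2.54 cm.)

Finished = 22.5 + 5 = 27.5 cm.
27.5 cm × 1/2.54 = 10.83 inches.
27/4 = 6.75 sts per in; 10.83 × 6.75 = 73.08 sts.
Next multiple of 5 → 75.
19 cm = 7.48 inches; × 10.5 = 78.54 → 79 rows.

Cast on 75 stitches; work 79 rows.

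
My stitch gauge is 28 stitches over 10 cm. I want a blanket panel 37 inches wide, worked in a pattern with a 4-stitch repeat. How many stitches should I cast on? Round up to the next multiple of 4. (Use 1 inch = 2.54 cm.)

Cast on 264 stitches.

37 in = 37 × 2.54 = 93.98 cm.
28 / 10 = 2.8 sts/cm.
93.98 × 2.8 = 263.14 sts.
→ 264.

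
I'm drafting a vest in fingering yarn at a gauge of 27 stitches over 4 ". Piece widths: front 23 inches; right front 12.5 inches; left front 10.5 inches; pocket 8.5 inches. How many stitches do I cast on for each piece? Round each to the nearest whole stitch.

front 155; right front 84; left front 71; pocket 57.

Rate = 27/4 = 6.75 sts per in.
front: 23 × 6.75 = 155.25 → 155.
right front: 12.5 × 6.75 = 84.38 → 84.
left front: 10.5 × 6.75 = 70.88 → 71.
pocket: 8.5 × 6.75 = 57.38 → 57.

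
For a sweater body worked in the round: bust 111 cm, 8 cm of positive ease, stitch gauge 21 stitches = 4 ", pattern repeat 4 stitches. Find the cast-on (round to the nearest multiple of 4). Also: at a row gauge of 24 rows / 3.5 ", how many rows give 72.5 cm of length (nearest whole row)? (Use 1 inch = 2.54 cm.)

Finished = 111 + 8 = 119 cm.
119 cm × 1/2.54 = 46.85 inches.
21/4 = 5.25 sts per in; 46.85 × 5.25 = 245.96 sts.
Nearest multiple of 4 → 244.
72.5 cm = 28.54 inches; × 6.857 = 195.73 → 196 rows.

Cast on 244 stitches; work 196 rows.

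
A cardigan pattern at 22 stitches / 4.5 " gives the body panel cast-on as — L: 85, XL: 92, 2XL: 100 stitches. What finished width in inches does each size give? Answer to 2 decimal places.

L 17.39 inches; XL 18.82 inches; 2XL 20.45 inches.

22/4.5 = 4.889 sts per in.
L: 85 / 4.889 = 17.386 → 17.39 in.
XL: 92 / 4.889 = 18.818 → 18.82 in.
2XL: 100 / 4.889 = 20.455 → 20.45 in.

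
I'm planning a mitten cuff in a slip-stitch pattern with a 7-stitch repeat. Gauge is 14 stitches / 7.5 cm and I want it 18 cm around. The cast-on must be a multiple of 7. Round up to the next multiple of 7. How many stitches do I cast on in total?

14 / 7.5 = 1.867 sts per cm.
18 × 1.867 = 33.60 sts.
Next multiple of 7: 35.

Cast on 35 stitches.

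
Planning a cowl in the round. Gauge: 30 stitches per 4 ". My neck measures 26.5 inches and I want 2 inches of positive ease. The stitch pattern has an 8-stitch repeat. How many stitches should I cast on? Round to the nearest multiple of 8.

Cast on 216 stitches.

Finished = 26.5 + 2 = 28.5 inches.
30 / 4 = 7.5 sts/in.
28.5 × 7.5 = 213.75 sts.
Nearest multiple of 8: 216.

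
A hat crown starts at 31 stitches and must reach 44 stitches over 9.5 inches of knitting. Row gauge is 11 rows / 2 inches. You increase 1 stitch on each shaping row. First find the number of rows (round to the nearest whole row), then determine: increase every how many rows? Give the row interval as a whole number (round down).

Increase every 4th row.

Rows = 9.5 × 5.5 = 52.2 → 52 rows.
Stitches to add: 13 → 13 shaping rows (at 1 st each).
52 / 13 = 4.00 → every 4 rows.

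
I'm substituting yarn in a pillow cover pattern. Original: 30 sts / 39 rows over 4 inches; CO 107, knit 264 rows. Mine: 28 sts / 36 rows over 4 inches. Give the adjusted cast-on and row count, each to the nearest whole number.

Stitches: 107 × 28/30 = 99.87 → 100.
Rows: 264 × 36/39 = 243.69 → 244.

Cast on 100 stitches; work 244 rows.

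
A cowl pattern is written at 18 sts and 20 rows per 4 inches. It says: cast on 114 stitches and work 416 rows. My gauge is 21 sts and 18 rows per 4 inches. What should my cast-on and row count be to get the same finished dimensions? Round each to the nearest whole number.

Cast on 133 stitches; work 374 rows.

Stitches: 114 × 21/18 = 133.00 → 133.
Rows: 416 × 18/20 = 374.40 → 374.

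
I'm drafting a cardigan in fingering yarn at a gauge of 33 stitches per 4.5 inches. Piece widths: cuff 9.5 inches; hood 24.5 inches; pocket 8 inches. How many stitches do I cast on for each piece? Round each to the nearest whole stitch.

Rate = 33/4.5 = 7.333 sts per in.
cuff: 9.5 × 7.333 = 69.67 → 70.
hood: 24.5 × 7.333 = 179.67 → 180.
pocket: 8 × 7.333 = 58.67 → 59.

cuff 70; hood 180; pocket 59.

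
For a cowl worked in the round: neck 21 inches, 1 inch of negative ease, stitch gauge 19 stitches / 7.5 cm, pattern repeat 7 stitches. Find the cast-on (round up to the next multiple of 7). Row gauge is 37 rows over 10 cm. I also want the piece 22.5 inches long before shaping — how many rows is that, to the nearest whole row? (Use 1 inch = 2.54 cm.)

Finished = 21 − 1 = 20 inches.
20 inches × 2.54 = 50.80 cm.
19/7.5 = 2.533 sts per cm; 50.80 × 2.533 = 128.69 sts.
Next multiple of 7 → 133.
22.5 inches = 57.15 cm; × 3.7 = 211.46 → 211 rows.

Cast on 133 stitches; work 211 rows.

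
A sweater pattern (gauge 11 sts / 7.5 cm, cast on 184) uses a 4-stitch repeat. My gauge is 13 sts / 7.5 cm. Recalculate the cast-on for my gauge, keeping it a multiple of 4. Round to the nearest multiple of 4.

184 × 13 / 11 = 217.45.
Nearest multiple of 4: 216.

CO 216 sts.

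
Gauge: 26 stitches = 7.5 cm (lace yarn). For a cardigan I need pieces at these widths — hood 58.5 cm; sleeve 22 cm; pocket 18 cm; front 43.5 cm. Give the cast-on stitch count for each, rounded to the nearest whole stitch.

hood 203; sleeve 76; pocket 62; front 151.

Rate = 26/7.5 = 3.467 sts per cm.
hood: 58.5 × 3.467 = 202.80 → 203.
sleeve: 22 × 3.467 = 76.27 → 76.
pocket: 18 × 3.467 = 62.40 → 62.
front: 43.5 × 3.467 = 150.80 → 151.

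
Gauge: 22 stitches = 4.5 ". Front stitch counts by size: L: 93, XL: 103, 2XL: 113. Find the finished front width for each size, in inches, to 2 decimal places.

L 19.02 inches; XL 21.07 inches; 2XL 23.11 inches.

22/4.5 = 4.889 sts per in.
L: 93 / 4.889 = 19.023 → 19.02 in.
XL: 103 / 4.889 = 21.068 → 21.07 in.
2XL: 113 / 4.889 = 23.114 → 23.11 in.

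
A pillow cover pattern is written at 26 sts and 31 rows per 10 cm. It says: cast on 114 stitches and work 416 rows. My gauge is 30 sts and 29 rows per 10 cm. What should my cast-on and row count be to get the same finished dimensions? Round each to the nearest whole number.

Cast on 132 stitches; work 389 rows.

Stitches: 114 × 30/26 = 131.54 → 132.
Rows: 416 × 29/31 = 389.16 → 389.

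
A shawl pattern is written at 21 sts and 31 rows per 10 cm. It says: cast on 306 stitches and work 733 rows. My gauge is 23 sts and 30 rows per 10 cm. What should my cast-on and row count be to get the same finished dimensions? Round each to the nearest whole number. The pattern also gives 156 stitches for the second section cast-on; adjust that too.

Cast on 335 stitches; work 709 rows; second section cast-on 171 stitches.

Stitches: 306 × 23/21 = 335.14 → 335.
Rows: 733 × 30/31 = 709.35 → 709.
second section cast-on: 156 × 23/21 = 170.86 → 171.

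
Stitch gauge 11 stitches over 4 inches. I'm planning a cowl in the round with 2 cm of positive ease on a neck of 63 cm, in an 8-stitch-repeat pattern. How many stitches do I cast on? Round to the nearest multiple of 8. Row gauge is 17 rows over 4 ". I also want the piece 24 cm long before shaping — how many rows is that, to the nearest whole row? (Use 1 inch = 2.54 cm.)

Finished = 63 + 2 = 65 cm.
65 cm × 1/2.54 = 25.59 inches.
11/4 = 2.75 sts per in; 25.59 × 2.75 = 70.37 sts.
Nearest multiple of 8 → 72.
24 cm = 9.45 inches; × 4.25 = 40.16 → 40 rows.

Cast on 72 stitches; work 40 rows.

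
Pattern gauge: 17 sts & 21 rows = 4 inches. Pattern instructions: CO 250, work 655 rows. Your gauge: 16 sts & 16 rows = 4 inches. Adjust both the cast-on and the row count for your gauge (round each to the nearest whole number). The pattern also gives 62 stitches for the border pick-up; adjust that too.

Stitches: 250 × 16/17 = 235.29 → 235.
Rows: 655 × 16/21 = 499.05 → 499.
border pick-up: 62 × 16/17 = 58.35 → 58.

Cast on 235 stitches; work 499 rows; border pick-up 58 stitches.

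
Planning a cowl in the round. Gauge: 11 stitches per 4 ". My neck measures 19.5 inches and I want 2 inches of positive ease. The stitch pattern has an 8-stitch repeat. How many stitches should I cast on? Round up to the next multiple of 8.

Cast on 64 stitches.

Finished = 19.5 + 2 = 21.5 inches.
11 / 4 = 2.75 sts/in.
21.5 × 2.75 = 59.12 sts.
Next multiple of 8: 64.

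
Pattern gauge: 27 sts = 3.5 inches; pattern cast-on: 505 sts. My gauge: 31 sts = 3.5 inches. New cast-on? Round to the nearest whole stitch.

Cast on 580 stitches.

Scale factor = 31 / 27 = 1.148.
505 × 31 / 27 = 579.81 sts.
→ 580 sts.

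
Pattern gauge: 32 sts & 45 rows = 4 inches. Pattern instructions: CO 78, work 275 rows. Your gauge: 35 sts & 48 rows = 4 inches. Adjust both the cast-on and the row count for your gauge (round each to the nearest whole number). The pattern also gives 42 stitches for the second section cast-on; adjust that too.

Stitches: 78 × 35/32 = 85.31 → 85.
Rows: 275 × 48/45 = 293.33 → 293.
second section cast-on: 42 × 35/32 = 45.94 → 46.

Cast on 85 stitches; work 293 rows; second section cast-on 46 stitches.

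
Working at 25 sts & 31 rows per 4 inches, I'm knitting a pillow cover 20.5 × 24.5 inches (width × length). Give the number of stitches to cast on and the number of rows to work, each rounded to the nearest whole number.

Cast on 128 stitches and work 190 rows.

Stitch gauge = 25/4 = 6.25 sts/in; 20.5 × 6.25 = 128.12 → 128 sts.
Row gauge = 31/4 = 7.75 rows/in; 24.5 × 7.75 = 189.88 → 190 rows.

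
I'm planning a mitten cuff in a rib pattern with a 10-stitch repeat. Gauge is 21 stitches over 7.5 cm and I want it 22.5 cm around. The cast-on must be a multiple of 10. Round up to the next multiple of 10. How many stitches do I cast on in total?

21 / 7.5 = 2.8 sts per cm.
22.5 × 2.8 = 63.00 sts.
Next multiple of 10: 70.

70 stitches.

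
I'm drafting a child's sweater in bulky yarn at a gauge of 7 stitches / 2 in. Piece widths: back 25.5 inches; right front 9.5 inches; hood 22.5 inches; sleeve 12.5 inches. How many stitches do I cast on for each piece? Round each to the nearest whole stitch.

back 89; right front 33; hood 79; sleeve 44.

Rate = 7/2 = 3.5 sts per in.
back: 25.5 × 3.5 = 89.25 → 89.
right front: 9.5 × 3.5 = 33.25 → 33.
hood: 22.5 × 3.5 = 78.75 → 79.
sleeve: 12.5 × 3.5 = 43.75 → 44.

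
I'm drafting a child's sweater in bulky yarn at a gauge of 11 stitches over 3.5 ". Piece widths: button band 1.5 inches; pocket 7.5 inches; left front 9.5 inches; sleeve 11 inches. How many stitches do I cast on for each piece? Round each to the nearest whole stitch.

button band 5; pocket 24; left front 30; sleeve 35.

Rate = 11/3.5 = 3.143 sts per in.
button band: 1.5 × 3.143 = 4.71 → 5.
pocket: 7.5 × 3.143 = 23.57 → 24.
left front: 9.5 × 3.143 = 29.86 → 30.
sleeve: 11 × 3.143 = 34.57 → 35.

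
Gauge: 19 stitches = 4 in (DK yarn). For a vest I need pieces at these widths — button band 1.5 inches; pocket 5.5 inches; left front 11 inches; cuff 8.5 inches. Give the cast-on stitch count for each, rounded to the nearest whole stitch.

button band 7; pocket 26; left front 52; cuff 40.

Rate = 19/4 = 4.75 sts per in.
button band: 1.5 × 4.75 = 7.12 → 7.
pocket: 5.5 × 4.75 = 26.12 → 26.
left front: 11 × 4.75 = 52.25 → 52.
cuff: 8.5 × 4.75 = 40.38 → 40.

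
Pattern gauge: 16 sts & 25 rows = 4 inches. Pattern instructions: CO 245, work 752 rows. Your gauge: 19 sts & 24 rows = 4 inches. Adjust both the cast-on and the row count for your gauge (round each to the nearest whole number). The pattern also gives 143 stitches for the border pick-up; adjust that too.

Cast on 291 stitches; work 722 rows; border pick-up 170 stitches.

Stitches: 245 × 19/16 = 290.94 → 291.
Rows: 752 × 24/25 = 721.92 → 722.
border pick-up: 143 × 19/16 = 169.81 → 170.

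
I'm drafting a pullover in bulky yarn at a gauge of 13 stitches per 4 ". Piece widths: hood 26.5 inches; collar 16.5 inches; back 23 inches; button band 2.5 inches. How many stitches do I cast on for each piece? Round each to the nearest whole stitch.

Rate = 13/4 = 3.25 sts per in.
hood: 26.5 × 3.25 = 86.12 → 86.
collar: 16.5 × 3.25 = 53.62 → 54.
back: 23 × 3.25 = 74.75 → 75.
button band: 2.5 × 3.25 = 8.12 → 8.

hood 86; collar 54; back 75; button band 8.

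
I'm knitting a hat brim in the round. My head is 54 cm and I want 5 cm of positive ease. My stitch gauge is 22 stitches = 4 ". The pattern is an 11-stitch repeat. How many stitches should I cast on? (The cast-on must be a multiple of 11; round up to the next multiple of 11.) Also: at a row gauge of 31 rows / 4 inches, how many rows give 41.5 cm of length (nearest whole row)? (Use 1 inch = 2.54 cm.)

Finished = 54 + 5 = 59 cm.
59 cm × 1/2.54 = 23.23 inches.
22/4 = 5.5 sts per in; 23.23 × 5.5 = 127.76 sts.
Next multiple of 11 → 132.
41.5 cm = 16.34 inches; × 7.75 = 126.62 → 127 rows.

Cast on 132 stitches; work 127 rows.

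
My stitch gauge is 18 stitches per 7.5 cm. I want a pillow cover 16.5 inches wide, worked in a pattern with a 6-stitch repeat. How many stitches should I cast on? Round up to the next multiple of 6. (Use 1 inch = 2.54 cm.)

16.5 in = 16.5 × 2.54 = 41.91 cm.
18 / 7.5 = 2.4 sts/cm.
41.91 × 2.4 = 100.58 sts.
→ 102.

CO 102 sts.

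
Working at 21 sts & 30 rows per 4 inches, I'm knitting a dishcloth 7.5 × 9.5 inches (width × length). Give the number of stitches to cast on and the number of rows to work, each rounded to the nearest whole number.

Stitch gauge = 21/4 = 5.25 sts/in; 7.5 × 5.25 = 39.38 → 39 sts.
Row gauge = 30/4 = 7.5 rows/in; 9.5 × 7.5 = 71.25 → 71 rows.

Cast on 39 stitches and work 71 rows.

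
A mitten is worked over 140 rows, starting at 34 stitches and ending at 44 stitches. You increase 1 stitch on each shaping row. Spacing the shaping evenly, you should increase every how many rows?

Stitches to add: |44 − 34| = 10.
Shaping rows needed: 10 / 1 = 10.
140 rows / 10 = every 14 rows.

Increase every 14th row.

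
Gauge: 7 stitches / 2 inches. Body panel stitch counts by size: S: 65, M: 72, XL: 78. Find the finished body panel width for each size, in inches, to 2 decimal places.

S 18.57 inches; M 20.57 inches; XL 22.29 inches.

7/2 = 3.5 sts per in.
S: 65 / 3.5 = 18.571 → 18.57 in.
M: 72 / 3.5 = 20.571 → 20.57 in.
XL: 78 / 3.5 = 22.286 → 22.29 in.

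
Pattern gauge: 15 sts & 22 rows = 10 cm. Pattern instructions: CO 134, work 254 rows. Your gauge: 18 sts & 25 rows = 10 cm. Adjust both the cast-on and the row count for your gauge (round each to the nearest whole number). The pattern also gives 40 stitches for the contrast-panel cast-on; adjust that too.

Cast on 161 stitches; work 289 rows; contrast-panel cast-on 48 stitches.

Stitches: 134 × 18/15 = 160.80 → 161.
Rows: 254 × 25/22 = 288.64 → 289.
contrast-panel cast-on: 40 × 18/15 = 48.00 → 48.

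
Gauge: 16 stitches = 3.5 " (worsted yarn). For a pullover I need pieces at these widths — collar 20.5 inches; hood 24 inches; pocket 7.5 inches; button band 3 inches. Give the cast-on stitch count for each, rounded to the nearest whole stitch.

Rate = 16/3.5 = 4.571 sts per in.
collar: 20.5 × 4.571 = 93.71 → 94.
hood: 24 × 4.571 = 109.71 → 110.
pocket: 7.5 × 4.571 = 34.29 → 34.
button band: 3 × 4.571 = 13.71 → 14.

collar 94; hood 110; pocket 34; button band 14.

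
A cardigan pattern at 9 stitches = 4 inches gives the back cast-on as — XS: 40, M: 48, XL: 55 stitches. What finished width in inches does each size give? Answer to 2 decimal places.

XS 17.78 inches; M 21.33 inches; XL 24.44 inches.

9/4 = 2.25 sts per in.
XS: 40 / 2.25 = 17.778 → 17.78 in.
M: 48 / 2.25 = 21.333 → 21.33 in.
XL: 55 / 2.25 = 24.444 → 24.44 in.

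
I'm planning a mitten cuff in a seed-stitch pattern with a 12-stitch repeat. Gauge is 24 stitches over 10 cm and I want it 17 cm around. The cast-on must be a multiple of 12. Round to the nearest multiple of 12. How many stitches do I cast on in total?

24 / 10 = 2.4 sts per cm.
17 × 2.4 = 40.80 sts.
Nearest multiple of 12: 36.

Cast on 36 stitches.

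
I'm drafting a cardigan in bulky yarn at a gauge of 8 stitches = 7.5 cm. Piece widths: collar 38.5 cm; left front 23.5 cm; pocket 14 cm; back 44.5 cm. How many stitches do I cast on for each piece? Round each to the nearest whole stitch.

collar 41; left front 25; pocket 15; back 47.

Rate = 8/7.5 = 1.067 sts per cm.
collar: 38.5 × 1.067 = 41.07 → 41.
left front: 23.5 × 1.067 = 25.07 → 25.
pocket: 14 × 1.067 = 14.93 → 15.
back: 44.5 × 1.067 = 47.47 → 47.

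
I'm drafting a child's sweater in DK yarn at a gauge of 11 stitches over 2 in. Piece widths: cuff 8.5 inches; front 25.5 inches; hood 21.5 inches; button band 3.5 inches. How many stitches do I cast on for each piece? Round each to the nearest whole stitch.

Rate = 11/2 = 5.5 sts per in.
cuff: 8.5 × 5.5 = 46.75 → 47.
front: 25.5 × 5.5 = 140.25 → 140.
hood: 21.5 × 5.5 = 118.25 → 118.
button band: 3.5 × 5.5 = 19.25 → 19.

cuff 47; front 140; hood 118; button band 19.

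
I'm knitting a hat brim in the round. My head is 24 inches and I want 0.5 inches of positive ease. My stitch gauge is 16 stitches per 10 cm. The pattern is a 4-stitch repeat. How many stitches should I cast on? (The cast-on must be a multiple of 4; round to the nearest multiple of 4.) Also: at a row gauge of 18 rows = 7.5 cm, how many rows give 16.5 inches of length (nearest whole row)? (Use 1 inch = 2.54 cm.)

Cast on 100 stitches; work 101 rows.

Finished = 24 + 0.5 = 24.5 inches.
24.5 inches × 2.54 = 62.23 cm.
16/10 = 1.6 sts per cm; 62.23 × 1.6 = 99.57 sts.
Nearest multiple of 4 → 100.
16.5 inches = 41.91 cm; × 2.4 = 100.58 → 101 rows.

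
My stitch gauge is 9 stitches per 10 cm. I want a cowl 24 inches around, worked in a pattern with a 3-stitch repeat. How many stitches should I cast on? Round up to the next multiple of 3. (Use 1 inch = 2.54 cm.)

CO 57 sts.

24 in = 24 × 2.54 = 60.96 cm.
9 / 10 = 0.9 sts/cm.
60.96 × 0.9 = 54.86 sts.
→ 57.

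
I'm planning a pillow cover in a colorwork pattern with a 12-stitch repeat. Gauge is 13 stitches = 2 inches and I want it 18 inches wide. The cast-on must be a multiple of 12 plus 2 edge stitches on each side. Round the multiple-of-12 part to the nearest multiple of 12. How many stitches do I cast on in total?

Cast on 112 stitches.

13 / 2 = 6.5 sts per inch.
18 × 6.5 = 117.00 sts.
Less 4 edge sts → 113.00 for the repeat.
Nearest multiple of 12: 108.
Add back 4 edge sts → 112.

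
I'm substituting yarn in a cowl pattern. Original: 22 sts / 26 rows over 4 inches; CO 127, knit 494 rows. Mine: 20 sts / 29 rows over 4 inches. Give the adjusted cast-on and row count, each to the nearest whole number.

Stitches: 127 × 20/22 = 115.45 → 115.
Rows: 494 × 29/26 = 551.00 → 551.

Cast on 115 stitches; work 551 rows.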